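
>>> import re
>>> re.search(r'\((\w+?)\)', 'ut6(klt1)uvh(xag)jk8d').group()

'(klt1)'

`re.search` scans for the first position where the pattern succeeds.
The match spans [3:9] → '(klt1)'.
Captured: group 1 = 'klt1'.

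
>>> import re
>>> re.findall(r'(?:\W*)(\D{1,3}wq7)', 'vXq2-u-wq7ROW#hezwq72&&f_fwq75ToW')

The pattern matches zero or more of a non-word character (non-capturing group); then 1 to 3 of a non-digit, then the literal 'wq7' (captured).
Matches: at [4:10] match '-u-wq7', group 1 = 'u-wq7'; at [13:20] match '#hezwq7', group 1 = 'hezwq7'; at [21:29] match '&&f_fwq7', group 1 = 'f_fwq7'.
One capturing group, so `findall` returns just the captured substring from each match — 3 in all.

['u-wq7', 'hezwq7', 'f_fwq7']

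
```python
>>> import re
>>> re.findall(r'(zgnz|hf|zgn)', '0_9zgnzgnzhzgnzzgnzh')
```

Alternation tries branches left to right and keeps the first one that lets the overall match succeed at that position.
Scanning left to right: at [3:7] match 'zgnz', group 1 = 'zgnz'; at [11:15] match 'zgnz', group 1 = 'zgnz'; at [15:19] match 'zgnz', group 1 = 'zgnz'.
With a single group, `findall` returns only what that group captured — 3 items.

['zgnz', 'zgnz', 'zgnz']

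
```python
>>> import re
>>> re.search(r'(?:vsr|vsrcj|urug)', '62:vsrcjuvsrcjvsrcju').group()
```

'vsr'

Branches in `(...|...)` are attempted left-to-right; the first branch that allows the whole pattern to succeed is taken.
`re.search` scans for the first position where the pattern succeeds.
The match spans [3:6] → 'vsr'.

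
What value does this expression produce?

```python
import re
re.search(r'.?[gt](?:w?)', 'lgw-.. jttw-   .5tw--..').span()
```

The pattern matches optionally any character, then one of [gt]; then optionally a literal 'w' (non-capturing group).
`search` walks the string left to right and returns the first match it finds.
The match spans [0:3] → 'lgw'.

(0, 3)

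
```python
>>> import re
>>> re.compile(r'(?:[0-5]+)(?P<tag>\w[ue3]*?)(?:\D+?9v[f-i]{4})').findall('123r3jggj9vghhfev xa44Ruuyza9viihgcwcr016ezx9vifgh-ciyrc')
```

['r3', 'R', '6']

Lazy quantifiers expand one character at a time until the remainder of the pattern can match.
Because there's exactly one group, `findall` drops the full match and keeps group 1 from each hit.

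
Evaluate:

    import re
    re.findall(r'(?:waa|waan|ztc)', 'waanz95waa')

['waa', 'waa']

Alternation isn't longest-match — the leftmost alternative that fits at this position is chosen.
Matches: at [0:3] → 'waa'; at [7:10] → 'waa'.
`findall` yields the raw match text (2 of them) because the pattern has no groups.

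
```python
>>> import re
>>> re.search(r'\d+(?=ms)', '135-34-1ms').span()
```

(7, 8)

Because the assertion is zero-width, the text it checks is not consumed and won't appear in the result.
The match spans [7:8] → '1'.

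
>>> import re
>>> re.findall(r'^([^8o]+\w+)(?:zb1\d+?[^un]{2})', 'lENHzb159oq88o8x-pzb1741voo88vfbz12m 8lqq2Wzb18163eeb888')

This matches anchored at the start of the string; then one or more of any character except [8o], then one or more of a word character (captured); then the literal 'zb1', then one or more of a digit (lazy), then exactly 2 of any character except [un] (non-capturing group).
Scanning left to right: at [0:10] match 'lENHzb159o', group 1 = 'lENH'.
One capturing group, so `findall` returns just the captured substring from the one match — 1 in all.

['lENH']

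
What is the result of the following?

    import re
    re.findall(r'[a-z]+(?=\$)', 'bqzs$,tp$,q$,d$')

The `(?=…)`/`(?<=…)` assertion just peeks at neighbouring text; it doesn't advance the match position.
Since nothing is captured, `findall` lists the 4 matched substrings directly.

['bqzs', 'tp', 'q', 'd']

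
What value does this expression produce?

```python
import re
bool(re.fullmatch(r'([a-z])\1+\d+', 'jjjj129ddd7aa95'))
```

False

`re.fullmatch` is like wrapping the pattern in `^…$` (in single-line mode).
Here there's no way to consume every character, so the call returns None, and `bool(None)` is False.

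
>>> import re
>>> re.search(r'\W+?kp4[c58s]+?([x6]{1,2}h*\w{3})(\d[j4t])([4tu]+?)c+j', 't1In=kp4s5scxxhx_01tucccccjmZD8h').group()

The match spans [4:27] → '=kp4s5scxxhx_01tucccccj'.

'=kp4s5scxxhx_01tucccccj'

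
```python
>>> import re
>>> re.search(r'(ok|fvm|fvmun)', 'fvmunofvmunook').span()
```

The regex engine tests alternatives in the order written; an earlier branch that matches wins even if a later one would match more.
`search` walks the string left to right and returns the first match it finds.
The match spans [0:3] → 'fvm'.
Captured: group 1 = 'fvm'.

(0, 3)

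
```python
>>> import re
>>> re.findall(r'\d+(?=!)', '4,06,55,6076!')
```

['6076']

The positive lookaround only admits positions where the adjacent text matches; those characters stay outside the span.
Matches: at [8:12] → '6076'.
With no groups in the pattern, `findall` gives back each whole match — 1 here.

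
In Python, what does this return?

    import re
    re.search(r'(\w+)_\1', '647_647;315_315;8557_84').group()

The backreference `\1` re-matches whatever the first group consumed, character for character.
The match spans [0:7] → '647_647'.

'647_647'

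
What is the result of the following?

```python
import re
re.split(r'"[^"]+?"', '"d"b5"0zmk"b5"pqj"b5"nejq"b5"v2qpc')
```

['', 'b5', 'b5', 'b5', 'b5"v2qpc']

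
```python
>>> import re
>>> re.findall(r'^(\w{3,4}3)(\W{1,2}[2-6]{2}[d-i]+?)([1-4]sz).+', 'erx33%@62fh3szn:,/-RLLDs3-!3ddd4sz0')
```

[('erx33', '%@62fh', '3sz')]

Multiple groups make `findall` return tuples — one 3-tuple for the one match.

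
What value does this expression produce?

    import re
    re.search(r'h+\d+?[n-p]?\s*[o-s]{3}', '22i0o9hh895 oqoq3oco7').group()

Pattern: one or more of the literal 'h', then one or more of a digit (lazy), then optionally a character in [n-p]; then zero or more of whitespace, then exactly 3 of a character in [o-s].
`search` walks the string left to right and returns the first match it finds.
The match spans [6:15] → 'hh895 oqo'.

'hh895 oqo'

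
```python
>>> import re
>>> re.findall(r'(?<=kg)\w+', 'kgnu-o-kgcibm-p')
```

['nu', 'cibm']

Lookahead/lookbehind check context without consuming it, so the matched span excludes the asserted characters.
Scanning left to right: at [2:4] → 'nu'; at [9:13] → 'cibm'.
With no groups in the pattern, `findall` gives back each whole match — 2 here.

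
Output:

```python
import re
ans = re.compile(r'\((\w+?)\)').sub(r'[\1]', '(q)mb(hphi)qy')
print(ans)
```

[q]mb[hphi]qy

Each match is replaced using the text its own group 1 captured.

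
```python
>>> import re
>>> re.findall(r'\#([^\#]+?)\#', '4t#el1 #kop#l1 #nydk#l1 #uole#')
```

['el1 ', 'l1 ', 'l1 ']

One capturing group, so `findall` returns just the captured substring from each match — 3 in all.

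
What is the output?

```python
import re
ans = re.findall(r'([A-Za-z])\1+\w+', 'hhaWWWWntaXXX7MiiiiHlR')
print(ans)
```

['h']

`\1` is not a pattern — it's the concrete string captured by group 1, re-applied verbatim.
Walking the string: at [0:22] match 'hhaWWWWntaXXX7MiiiiHlR', group 1 = 'h'.
`findall` collects group 1 from the one match (1 total).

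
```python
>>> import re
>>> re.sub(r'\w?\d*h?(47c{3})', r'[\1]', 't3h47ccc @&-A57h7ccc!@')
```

'[47ccc] @&-A57h7ccc!@'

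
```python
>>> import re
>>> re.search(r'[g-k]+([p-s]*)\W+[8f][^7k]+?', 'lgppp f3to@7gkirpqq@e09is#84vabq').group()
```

'gppp f3'

Because the quantifier is non-greedy, it stops expanding at the earliest point where the rest of the pattern can succeed.
The match spans [1:8] → 'gppp f3'.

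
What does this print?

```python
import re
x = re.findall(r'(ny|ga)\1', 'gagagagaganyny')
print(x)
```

`\1` is not a pattern — it's the concrete string captured by group 1, re-applied verbatim.
Scanning left to right: at [0:4] match 'gaga', group 1 = 'ga'; at [4:8] match 'gaga', group 1 = 'ga'; at [10:14] match 'nyny', group 1 = 'ny'.
`findall` collects group 1 from each match (3 total).

['ga', 'ga', 'ny']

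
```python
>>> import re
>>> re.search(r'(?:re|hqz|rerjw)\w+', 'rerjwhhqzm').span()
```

(0, 10)

`re.search` scans for the first position where the pattern succeeds.
The match spans [0:10] → 'rerjwhhqzm'.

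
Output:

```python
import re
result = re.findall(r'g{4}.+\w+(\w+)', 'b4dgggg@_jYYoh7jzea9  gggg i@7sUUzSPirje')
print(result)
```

Pattern: exactly 4 of a literal 'g'; then one or more of any character, then one or more of a word character; then one or more of a word character (captured).
Matches: at [3:40] match 'gggg@_jYYoh7jzea9  gggg i@7sUUzSPirje', group 1 = 'e'.
Because there's exactly one group, `findall` drops the full match and keeps group 1 from the one hit.

['e']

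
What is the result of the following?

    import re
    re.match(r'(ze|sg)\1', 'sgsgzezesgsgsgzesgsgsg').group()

'sgsg'

`\1` is not a pattern — it's the concrete string captured by group 1, re-applied verbatim.
With `match`, the pattern is implicitly anchored at the beginning.
The match spans [0:4] → 'sgsg'.
Captured: group 1 = 'sg'.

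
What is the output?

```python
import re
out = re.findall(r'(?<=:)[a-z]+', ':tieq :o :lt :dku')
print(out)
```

The lookaround is zero-width — it requires the adjacent text to match without consuming it, so the asserted text isn't part of the match.
Matches: at [1:5] → 'tieq'; at [7:8] → 'o'; at [10:12] → 'lt'; at [14:17] → 'dku'.
No capturing groups, so `findall` returns the 4 full match strings.

['tieq', 'o', 'lt', 'dku']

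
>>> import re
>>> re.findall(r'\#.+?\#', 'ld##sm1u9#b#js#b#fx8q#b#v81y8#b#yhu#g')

With the lazy modifier that quantifier settles for the fewest repetitions that let the rest of the pattern succeed (the atoms after it are unaffected and can still be greedy).
Scanning left to right: at [2:10] → '##sm1u9#'; at [11:15] → '#js#'; at [16:22] → '#fx8q#'; at [23:30] → '#v81y8#'; at [31:36] → '#yhu#'.
Since nothing is captured, `findall` lists the 5 matched substrings directly.

['##sm1u9#', '#js#', '#fx8q#', '#v81y8#', '#yhu#']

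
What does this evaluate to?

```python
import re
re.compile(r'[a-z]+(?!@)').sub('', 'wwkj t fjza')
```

'  '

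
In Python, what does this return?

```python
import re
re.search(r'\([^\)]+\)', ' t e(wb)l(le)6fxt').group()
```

'(wb)'

`re.search` scans for the first position where the pattern succeeds.
The match spans [4:8] → '(wb)'.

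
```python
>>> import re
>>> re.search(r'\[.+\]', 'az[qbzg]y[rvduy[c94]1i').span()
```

The match spans [2:20] → '[qbzg]y[rvduy[c94]'.

(2, 20)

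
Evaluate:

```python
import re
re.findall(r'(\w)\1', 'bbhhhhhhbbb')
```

`\1` has to match the exact text group 1 already captured.
`findall` collects group 1 from each match (5 total).

['b', 'h', 'h', 'h', 'b']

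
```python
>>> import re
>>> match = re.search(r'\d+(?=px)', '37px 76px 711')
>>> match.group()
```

Because the assertion is zero-width, the text it checks is not consumed and won't appear in the result.
Unlike `match`, `search` isn't anchored — it looks for the pattern anywhere in the string.
The match spans [0:2] → '37'.

'37'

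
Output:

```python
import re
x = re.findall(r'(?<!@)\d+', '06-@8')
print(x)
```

['06']

`(?!…)`/`(?<!…)` only lets a position through if the neighbouring text does NOT match; no characters are consumed.
No capturing groups, so `findall` returns the 1 full match string.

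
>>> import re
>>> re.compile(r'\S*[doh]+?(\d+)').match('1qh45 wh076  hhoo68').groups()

('45',)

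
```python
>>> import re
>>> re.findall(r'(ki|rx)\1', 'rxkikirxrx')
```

`\1` is not a pattern — it's the concrete string captured by group 1, re-applied verbatim.
With a single group, `findall` returns only what that group captured — 2 items.

['ki', 'rx']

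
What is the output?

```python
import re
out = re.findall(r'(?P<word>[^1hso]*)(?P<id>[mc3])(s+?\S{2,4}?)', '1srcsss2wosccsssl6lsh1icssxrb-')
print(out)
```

[('r', 'c', 'sss'), ('c', 'c', 'sss'), ('i', 'c', 'ssx')]

This matches zero or more of any character except [1hso] (captured as 'word'); then one of [mc3] (captured as 'id'); then one or more of the literal 's' (lazy), then 2 to 4 of a non-whitespace character (lazy) (captured).
Because the quantifier is non-greedy, it stops expanding at the earliest point where the rest of the pattern can succeed.
Walking the string: at [2:7] match 'rcsss', groups = ('r', 'c', 'sss'); at [11:16] match 'ccsss', groups = ('c', 'c', 'sss'); at [22:27] match 'icssx', groups = ('i', 'c', 'ssx').
Multiple groups make `findall` return tuples — one 3-tuple for each match.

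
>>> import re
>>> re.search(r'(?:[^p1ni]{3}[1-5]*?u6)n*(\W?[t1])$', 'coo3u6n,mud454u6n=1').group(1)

This matches exactly 3 of any character except [p1ni], then zero or more of a character in [1-5] (lazy), then the literal 'u6' (non-capturing group); then zero or more of a literal 'n'; then optionally a non-word character, then one of [t1] (captured); then anchored at the end.
`re.search` scans for the first position where the pattern succeeds.
The match spans [8:19] → 'mud454u6n=1'.
Captured: group 1 = '=1'.

'=1'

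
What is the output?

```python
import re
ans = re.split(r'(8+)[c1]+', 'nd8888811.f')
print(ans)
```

The group in the pattern means `split` returns the separators' captures alongside the pieces.

['nd', '88888', '.f']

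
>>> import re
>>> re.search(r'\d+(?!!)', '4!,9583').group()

Because the assertion is negative and zero-width, positions next to the forbidden text are skipped.
The match spans [3:7] → '9583'.

'9583'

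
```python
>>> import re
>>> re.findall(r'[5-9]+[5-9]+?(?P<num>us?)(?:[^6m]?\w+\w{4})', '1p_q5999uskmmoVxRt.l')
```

With a single group, `findall` returns only what that group captured — 1 item.

['us']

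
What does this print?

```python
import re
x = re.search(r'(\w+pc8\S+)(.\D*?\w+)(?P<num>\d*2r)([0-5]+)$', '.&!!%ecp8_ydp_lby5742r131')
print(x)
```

None

The pattern matches one or more of a word character, then the literal 'pc8', then one or more of a non-whitespace character (captured); then any character, then zero or more of a non-digit (lazy), then one or more of a word character (captured); then zero or more of a digit, then the literal '2r' (captured as 'num'); then one or more of a character in [0-5] (captured); then anchored at the end.
Here no position works, so the call returns None.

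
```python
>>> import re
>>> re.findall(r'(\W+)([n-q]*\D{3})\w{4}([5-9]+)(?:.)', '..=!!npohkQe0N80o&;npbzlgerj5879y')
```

[('..=!!', 'npohk', '8'), ('&;', 'npbzl', '5879')]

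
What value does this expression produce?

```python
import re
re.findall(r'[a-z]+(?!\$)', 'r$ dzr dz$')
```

Because the assertion is negative and zero-width, positions next to the forbidden text are skipped.
Matches: at [3:6] → 'dzr'; at [7:8] → 'd'.
`findall` yields the raw match text (2 of them) because the pattern has no groups.

['dzr', 'd']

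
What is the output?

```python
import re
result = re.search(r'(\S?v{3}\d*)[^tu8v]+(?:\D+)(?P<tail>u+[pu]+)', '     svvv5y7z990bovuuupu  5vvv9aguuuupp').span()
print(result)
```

The pattern matches optionally a non-whitespace character, then exactly 3 of a literal 'v', then zero or more of a digit (captured); then one or more of any character except [tu8v]; then one or more of a non-digit (non-capturing group); then one or more of a literal 'u', then one or more of one of [pu] (captured as 'tail').
The match spans [5:24] → 'svvv5y7z990bovuuupu'.

(5, 24)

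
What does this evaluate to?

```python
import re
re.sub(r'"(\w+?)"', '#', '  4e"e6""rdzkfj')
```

'  4e#"rdzkfj'

Matches: at [4:8] → '"e6"'.
`sub` substitutes '#' at each match site.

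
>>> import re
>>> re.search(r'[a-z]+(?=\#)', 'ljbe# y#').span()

(0, 4)

The positive lookaround only admits positions where the adjacent text matches; those characters stay outside the span.
`re.search` scans for the first position where the pattern succeeds.
The match spans [0:4] → 'ljbe'.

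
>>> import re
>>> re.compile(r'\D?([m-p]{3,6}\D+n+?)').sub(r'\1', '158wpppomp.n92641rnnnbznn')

The replacement refers to a captured group, so each match is rewritten using its own captured text.

'158pppomp.n92641nnnbznn'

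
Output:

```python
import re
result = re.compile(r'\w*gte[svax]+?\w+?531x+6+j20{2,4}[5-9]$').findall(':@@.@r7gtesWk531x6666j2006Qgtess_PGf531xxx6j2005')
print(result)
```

['r7gtesWk531x6666j2006Qgtess_PGf531xxx6j2005']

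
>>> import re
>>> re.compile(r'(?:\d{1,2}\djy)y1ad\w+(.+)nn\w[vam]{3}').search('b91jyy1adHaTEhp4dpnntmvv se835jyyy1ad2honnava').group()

'91jyy1adHaTEhp4dpnntmvv'

The match spans [1:24] → '91jyy1adHaTEhp4dpnntmvv'.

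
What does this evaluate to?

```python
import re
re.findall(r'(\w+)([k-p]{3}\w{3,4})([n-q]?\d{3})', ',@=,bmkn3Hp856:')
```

[('b', 'mkn3Hp', '856')]

This matches one or more of a word character (captured); then exactly 3 of a character in [k-p], then 3 to 4 of a word character (captured); then optionally a character in [n-q], then exactly 3 of a digit (captured).
Matches: at [4:14] match 'bmkn3Hp856', groups = ('b', 'mkn3Hp', '856').
With 3 capturing groups, `findall` returns a 3-tuple per match.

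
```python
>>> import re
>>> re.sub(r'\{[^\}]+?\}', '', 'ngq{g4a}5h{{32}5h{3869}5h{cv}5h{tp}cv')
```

Matches: at [3:8] → '{g4a}'; at [10:15] → '{{32}'; at [17:23] → '{3869}'; at [25:29] → '{cv}'; at [31:35] → '{tp}'.
Every occurrence is swapped for ''.

'ngq5h5h5h5hcv'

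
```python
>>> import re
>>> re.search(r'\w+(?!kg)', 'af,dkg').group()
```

'af'

`(?!…)`/`(?<!…)` only lets a position through if the neighbouring text does NOT match; no characters are consumed.
`search` walks the string left to right and returns the first match it finds.
The match spans [0:2] → 'af'.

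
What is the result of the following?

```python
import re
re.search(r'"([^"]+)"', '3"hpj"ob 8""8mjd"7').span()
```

(1, 6)

The match spans [1:6] → '"hpj"'.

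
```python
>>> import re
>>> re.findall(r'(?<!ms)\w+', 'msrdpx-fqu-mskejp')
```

['msrdpx', 'fqu', 'mskejp']

The negative lookaround is zero-width — it rules out positions where the adjacent text would match, without consuming anything.
`findall` yields the raw match text (3 of them) because the pattern has no groups.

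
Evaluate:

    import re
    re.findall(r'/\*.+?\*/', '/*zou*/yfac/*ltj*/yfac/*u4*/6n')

['/*zou*/', '/*ltj*/', '/*u4*/']

Lazy quantifiers expand one character at a time until the remainder of the pattern can match.
Matches: at [0:7] → '/*zou*/'; at [11:18] → '/*ltj*/'; at [22:28] → '/*u4*/'.
No capturing groups, so `findall` returns the 3 full match strings.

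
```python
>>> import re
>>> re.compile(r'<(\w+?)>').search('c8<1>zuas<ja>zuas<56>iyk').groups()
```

Unlike `match`, `search` isn't anchored — it looks for the pattern anywhere in the string.
The match spans [2:5] → '<1>'.
Captured: group 1 = '1'.

('1',)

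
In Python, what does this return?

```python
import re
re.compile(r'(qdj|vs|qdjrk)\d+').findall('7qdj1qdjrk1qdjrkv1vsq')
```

['qdj', 'qdjrk']

`findall` collects group 1 from each match (2 total).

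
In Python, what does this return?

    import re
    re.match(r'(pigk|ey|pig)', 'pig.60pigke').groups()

('pig',)

`re.match` won't scan ahead — the pattern has to work from the very first character.
The match spans [0:3] → 'pig'.
Captured: group 1 = 'pig'.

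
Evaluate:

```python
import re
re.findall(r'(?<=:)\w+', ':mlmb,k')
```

Because the assertion is zero-width, the text it checks is not consumed and won't appear in the result.
Scanning left to right: at [1:5] → 'mlmb'.
`findall` yields the raw match text (1 of them) because the pattern has no groups.

['mlmb']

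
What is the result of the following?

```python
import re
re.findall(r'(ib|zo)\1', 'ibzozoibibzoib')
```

A backreference is literal: `\1` must see the identical characters the first group matched.
Because there's exactly one group, `findall` drops the full match and keeps group 1 from each hit.

['zo', 'ib']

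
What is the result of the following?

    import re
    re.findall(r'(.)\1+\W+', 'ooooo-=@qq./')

The backreference `\1` re-matches whatever the first group consumed, character for character.
Matches: at [0:8] match 'ooooo-=@', group 1 = 'o'; at [8:12] match 'qq./', group 1 = 'q'.
Because there's exactly one group, `findall` drops the full match and keeps group 1 from each hit.

['o', 'q']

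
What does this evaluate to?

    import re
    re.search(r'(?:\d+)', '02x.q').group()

'02'

The pattern matches one or more of a digit (non-capturing group).
`re.search` tries every starting position until one works.
The match spans [0:2] → '02'.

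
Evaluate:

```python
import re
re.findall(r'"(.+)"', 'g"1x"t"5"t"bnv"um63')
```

['1x"t"5"t"bnv']

Walking the string: at [1:15] match '"1x"t"5"t"bnv"', group 1 = '1x"t"5"t"bnv'.
One capturing group, so `findall` returns just the captured substring from the one match — 1 in all.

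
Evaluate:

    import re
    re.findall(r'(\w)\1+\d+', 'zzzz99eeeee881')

A backreference is literal: `\1` must see the identical characters the first group matched.
Scanning left to right: at [0:6] match 'zzzz99', group 1 = 'z'; at [6:14] match 'eeeee881', group 1 = 'e'.
One capturing group, so `findall` returns just the captured substring from each match — 2 in all.

['z', 'e']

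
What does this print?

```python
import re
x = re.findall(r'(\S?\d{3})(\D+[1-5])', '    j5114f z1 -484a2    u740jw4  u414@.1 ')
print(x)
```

[('5114', 'f z1'), ('-484', 'a2'), ('u740', 'jw4'), ('u414', '@.1')]

`findall` packs the 2 group values into a tuple for every match.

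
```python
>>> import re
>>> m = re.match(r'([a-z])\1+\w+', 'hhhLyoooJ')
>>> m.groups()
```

The match spans [0:9] → 'hhhLyoooJ'.
Captured: group 1 = 'h'.

('h',)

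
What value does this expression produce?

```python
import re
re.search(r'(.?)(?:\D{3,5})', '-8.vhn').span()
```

(1, 6)

The match spans [1:6] → '8.vhn'.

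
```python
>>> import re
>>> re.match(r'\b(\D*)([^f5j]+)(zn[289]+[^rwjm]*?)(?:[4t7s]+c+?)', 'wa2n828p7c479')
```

None

With `match`, the pattern is implicitly anchored at the beginning.
Here the pattern fails at index 0, so the call returns None.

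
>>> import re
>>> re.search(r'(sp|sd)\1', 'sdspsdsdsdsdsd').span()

(4, 8)

`\1` has to match the exact text group 1 already captured.
`re.search` tries every starting position until one works.
The match spans [4:8] → 'sdsd'.
Captured: group 1 = 'sd'.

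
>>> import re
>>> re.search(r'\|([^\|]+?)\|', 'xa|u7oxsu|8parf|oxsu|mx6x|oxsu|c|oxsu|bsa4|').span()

`re.search` scans for the first position where the pattern succeeds.
The match spans [2:10] → '|u7oxsu|'.
Captured: group 1 = 'u7oxsu'.

(2, 10)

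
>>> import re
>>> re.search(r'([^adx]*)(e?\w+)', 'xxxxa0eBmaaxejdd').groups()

('', 'xxxxa0eBmaaxejdd')

This matches zero or more of any character except [adx] (captured); then optionally a literal 'e', then one or more of a word character (captured).
`search` walks the string left to right and returns the first match it finds.
The match spans [0:16] → 'xxxxa0eBmaaxejdd'.
Captured: group 1 = '', group 2 = 'xxxxa0eBmaaxejdd'.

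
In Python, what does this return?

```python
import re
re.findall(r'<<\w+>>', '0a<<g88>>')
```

['<<g88>>']

Scanning left to right: at [2:9] → '<<g88>>'.
`findall` yields the raw match text (1 of them) because the pattern has no groups.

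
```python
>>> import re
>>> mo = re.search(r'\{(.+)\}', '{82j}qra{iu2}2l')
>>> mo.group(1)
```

'82j}qra{iu2'

`search` walks the string left to right and returns the first match it finds.
The match spans [0:13] → '{82j}qra{iu2}'.
Captured: group 1 = '82j}qra{iu2'.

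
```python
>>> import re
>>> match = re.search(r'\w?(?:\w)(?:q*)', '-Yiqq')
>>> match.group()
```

The match spans [1:5] → 'Yiqq'.

'Yiqq'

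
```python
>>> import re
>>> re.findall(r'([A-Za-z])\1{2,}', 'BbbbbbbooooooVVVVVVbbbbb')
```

After group 1 captures some text, `\1` only succeeds where that same text appears again.
Walking the string: at [1:7] match 'bbbbbb', group 1 = 'b'; at [7:13] match 'oooooo', group 1 = 'o'; at [13:19] match 'VVVVVV', group 1 = 'V'; at [19:24] match 'bbbbb', group 1 = 'b'.
Because there's exactly one group, `findall` drops the full match and keeps group 1 from each hit.

['b', 'o', 'V', 'b']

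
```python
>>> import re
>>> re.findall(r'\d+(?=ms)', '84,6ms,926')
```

['6']

Lookahead/lookbehind check context without consuming it, so the matched span excludes the asserted characters.
Scanning left to right: at [3:4] → '6'.
Since nothing is captured, `findall` lists the 1 matched substring directly.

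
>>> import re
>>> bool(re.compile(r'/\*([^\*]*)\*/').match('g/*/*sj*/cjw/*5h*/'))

False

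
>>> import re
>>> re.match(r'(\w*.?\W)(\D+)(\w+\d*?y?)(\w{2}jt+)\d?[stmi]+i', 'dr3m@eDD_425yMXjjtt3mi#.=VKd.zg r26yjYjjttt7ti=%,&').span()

(0, 22)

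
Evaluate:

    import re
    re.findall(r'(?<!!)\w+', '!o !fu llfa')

`(?!…)`/`(?<!…)` only lets a position through if the neighbouring text does NOT match; no characters are consumed.
With no groups in the pattern, `findall` gives back each whole match — 2 here.

['u', 'llfa']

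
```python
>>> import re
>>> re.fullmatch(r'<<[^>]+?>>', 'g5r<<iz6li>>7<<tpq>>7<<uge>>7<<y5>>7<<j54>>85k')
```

`fullmatch` succeeds only if the pattern covers the string from start to end.
Here the pattern can't cover the whole string, so the call returns None.

None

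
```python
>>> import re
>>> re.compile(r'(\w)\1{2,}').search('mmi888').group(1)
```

'8'

`\1` has to match the exact text group 1 already captured.
`re.search` tries every starting position until one works.
The match spans [3:6] → '888'.
Captured: group 1 = '8'.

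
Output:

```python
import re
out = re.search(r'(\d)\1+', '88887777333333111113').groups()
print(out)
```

The match spans [0:4] → '8888'.
Captured: group 1 = '8'.

('8',)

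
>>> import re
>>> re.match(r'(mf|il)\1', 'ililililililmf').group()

'ilil'

`re.match` only tries the pattern at the start of the string.
The match spans [0:4] → 'ilil'.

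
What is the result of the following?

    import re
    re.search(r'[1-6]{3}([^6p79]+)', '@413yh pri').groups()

('yh ',)

The match spans [1:7] → '413yh '.
Captured: group 1 = 'yh '.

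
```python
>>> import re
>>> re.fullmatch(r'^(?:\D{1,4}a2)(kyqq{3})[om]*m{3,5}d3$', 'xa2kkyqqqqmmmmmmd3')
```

None

`re.fullmatch` is like wrapping the pattern in `^…$` (in single-line mode).
Here the pattern can't cover the whole string, so the call returns None.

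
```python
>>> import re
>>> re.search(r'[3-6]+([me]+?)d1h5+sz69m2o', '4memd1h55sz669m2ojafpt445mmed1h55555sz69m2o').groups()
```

The pattern matches one or more of a character in [3-6]; then one or more of one of [me] (lazy) (captured); then the literal 'd1h', then one or more of a literal '5', then the literal 'sz'; then the literal '69m', then the literal '2o'.
`re.search` tries every starting position until one works.
The match spans [22:43] → '445mmed1h55555sz69m2o'.
Captured: group 1 = 'mme'.

('mme',)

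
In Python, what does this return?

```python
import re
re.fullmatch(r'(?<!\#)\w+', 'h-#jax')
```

The negative lookahead/lookbehind blocks any match where the forbidden context is present.
`re.fullmatch` requires the pattern to consume the entire string.
Here the pattern can't cover the whole string, so the call returns None.

None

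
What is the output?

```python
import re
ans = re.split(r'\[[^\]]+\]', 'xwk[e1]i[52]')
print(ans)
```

`split` removes every match and returns the 3 fragments in between.

['xwk', 'i', '']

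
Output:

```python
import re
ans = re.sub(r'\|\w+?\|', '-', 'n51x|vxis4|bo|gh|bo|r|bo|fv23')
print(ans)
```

n51x-bo-bo-bo|fv23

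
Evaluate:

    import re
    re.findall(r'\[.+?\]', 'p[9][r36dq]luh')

A `+?`/`*?`/`{m,n}?` starts at its minimum and grows only as far as needed for what follows to match.
With no groups in the pattern, `findall` gives back each whole match — 2 here.

['[9]', '[r36dq]']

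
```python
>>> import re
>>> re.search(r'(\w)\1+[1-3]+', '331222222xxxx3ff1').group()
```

'331222222'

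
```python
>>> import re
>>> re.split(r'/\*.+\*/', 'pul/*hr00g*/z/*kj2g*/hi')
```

['pul', 'hi']

Matches to split on: at [3:21] → '/*hr00g*/z/*kj2g*/'.
Each match becomes a cut point; 2 segments remain.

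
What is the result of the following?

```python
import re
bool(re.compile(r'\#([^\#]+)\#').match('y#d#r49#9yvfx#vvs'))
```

False

`re.match` only tries the pattern at the start of the string.
Here the string doesn't start with a match, so the call returns None, and `bool(None)` is False.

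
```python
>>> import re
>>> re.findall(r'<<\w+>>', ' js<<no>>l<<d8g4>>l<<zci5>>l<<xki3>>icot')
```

['<<no>>', '<<d8g4>>', '<<zci5>>', '<<xki3>>']

Since nothing is captured, `findall` lists the 4 matched substrings directly.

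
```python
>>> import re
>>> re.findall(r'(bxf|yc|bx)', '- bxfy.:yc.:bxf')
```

Alternation tries branches left to right and keeps the first one that lets the overall match succeed at that position.
With a single group, `findall` returns only what that group captured — 3 items.

['bxf', 'yc', 'bxf']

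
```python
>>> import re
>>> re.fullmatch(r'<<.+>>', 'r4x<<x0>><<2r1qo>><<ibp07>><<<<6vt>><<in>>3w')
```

None

For `fullmatch`, every character of the input must be accounted for by the pattern.
Here there's no way to consume every character, so the call returns None.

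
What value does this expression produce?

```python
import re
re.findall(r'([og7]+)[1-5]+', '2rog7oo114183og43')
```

['og7oo', 'og']

The pattern matches one or more of one of [og7] (captured); then one or more of a character in [1-5].
Matches: at [2:11] match 'og7oo1141', group 1 = 'og7oo'; at [13:17] match 'og43', group 1 = 'og'.
With a single group, `findall` returns only what that group captured — 2 items.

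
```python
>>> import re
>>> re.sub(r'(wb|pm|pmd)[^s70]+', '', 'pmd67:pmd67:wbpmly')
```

'7:7:'

Matches: at [0:4] → 'pmd6'; at [6:10] → 'pmd6'; at [12:18] → 'wbpmly'.
Each match is replaced by ''.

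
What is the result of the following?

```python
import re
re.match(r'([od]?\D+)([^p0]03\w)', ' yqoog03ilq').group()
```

' yqoog03i'

`re.match` only tries the pattern at the start of the string.
The match spans [0:9] → ' yqoog03i'.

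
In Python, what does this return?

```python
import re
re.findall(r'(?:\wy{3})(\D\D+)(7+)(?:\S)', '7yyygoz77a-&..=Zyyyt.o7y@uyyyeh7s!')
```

The pattern matches a word character, then exactly 3 of a literal 'y' (non-capturing group); then a non-digit, then one or more of a non-digit (captured); then one or more of a literal '7' (captured); then a non-whitespace character (non-capturing group).
Matches: at [0:10] match '7yyygoz77a', groups = ('goz', '77'); at [15:24] match 'Zyyyt.o7y', groups = ('t.o', '7'); at [25:33] match 'uyyyeh7s', groups = ('eh', '7').
`findall` packs the 2 group values into a tuple for every match.

[('goz', '77'), ('t.o', '7'), ('eh', '7')]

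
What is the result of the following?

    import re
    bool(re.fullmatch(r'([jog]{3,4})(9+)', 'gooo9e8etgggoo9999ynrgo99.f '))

This matches 3 to 4 of one of [jog] (captured); then one or more of a literal '9' (captured).
`re.fullmatch` is like wrapping the pattern in `^…$` (in single-line mode).
Here there's no way to consume every character, so the call returns None, and `bool(None)` is False.

False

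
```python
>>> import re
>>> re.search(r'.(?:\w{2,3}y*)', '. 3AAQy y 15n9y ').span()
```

(1, 5)

The pattern matches any character; then 2 to 3 of a word character, then zero or more of a literal 'y' (non-capturing group).
`re.search` tries every starting position until one works.
The match spans [1:5] → ' 3AA'.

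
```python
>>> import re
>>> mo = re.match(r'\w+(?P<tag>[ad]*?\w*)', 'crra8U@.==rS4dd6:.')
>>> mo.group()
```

'crra8U'

This matches one or more of a word character; then zero or more of one of [ad] (lazy), then zero or more of a word character (captured as 'tag').
`re.match` only tries the pattern at the start of the string.
The match spans [0:6] → 'crra8U'.
Captured: group 1 = ''.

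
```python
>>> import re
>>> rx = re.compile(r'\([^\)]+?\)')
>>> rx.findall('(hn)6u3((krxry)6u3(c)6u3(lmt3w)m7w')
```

['(hn)', '((krxry)', '(c)', '(lmt3w)']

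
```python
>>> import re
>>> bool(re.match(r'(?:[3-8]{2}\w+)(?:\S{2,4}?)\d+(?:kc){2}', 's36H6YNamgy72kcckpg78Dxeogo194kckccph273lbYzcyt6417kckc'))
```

False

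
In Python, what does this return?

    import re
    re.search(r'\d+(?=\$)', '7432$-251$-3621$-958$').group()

Because the assertion is zero-width, the text it checks is not consumed and won't appear in the result.
`search` walks the string left to right and returns the first match it finds.
The match spans [0:4] → '7432'.

'7432'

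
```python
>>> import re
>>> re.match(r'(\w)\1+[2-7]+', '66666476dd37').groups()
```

A backreference is literal: `\1` must see the identical characters the first group matched.
`re.match` won't scan ahead — the pattern has to work from the very first character.
The match spans [0:8] → '66666476'.
Captured: group 1 = '6'.

('6',)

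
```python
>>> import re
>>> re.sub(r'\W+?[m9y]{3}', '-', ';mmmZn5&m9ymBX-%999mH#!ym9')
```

'-Zn5-mBX-mH-'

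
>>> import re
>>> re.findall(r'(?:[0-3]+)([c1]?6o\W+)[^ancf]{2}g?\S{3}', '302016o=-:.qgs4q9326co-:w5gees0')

The pattern matches one or more of a character in [0-3] (non-capturing group); then optionally one of [c1], then the literal '6o', then one or more of a non-word character (captured); then exactly 2 of any character except [ancf], then optionally the literal 'g', then exactly 3 of a non-whitespace character.
Scanning left to right: at [0:16] match '302016o=-:.qgs4q', group 1 = '6o=-:.'.
`findall` collects group 1 from the one match (1 total).

['6o=-:.']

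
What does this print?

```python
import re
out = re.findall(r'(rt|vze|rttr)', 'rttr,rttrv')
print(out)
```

The regex engine tests alternatives in the order written; an earlier branch that matches wins even if a later one would match more.
Scanning left to right: at [0:2] match 'rt', group 1 = 'rt'; at [5:7] match 'rt', group 1 = 'rt'.
`findall` collects group 1 from each match (2 total).

['rt', 'rt']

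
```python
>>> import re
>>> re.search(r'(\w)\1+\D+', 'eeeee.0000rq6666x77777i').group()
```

'eeeee.'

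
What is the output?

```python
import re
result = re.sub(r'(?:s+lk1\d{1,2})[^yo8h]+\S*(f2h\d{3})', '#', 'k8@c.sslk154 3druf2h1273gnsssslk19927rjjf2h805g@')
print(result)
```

k8@c.#g@

The pattern matches one or more of a literal 's', then the literal 'lk1', then 1 to 2 of a digit (non-capturing group); then one or more of any character except [yo8h], then zero or more of a non-whitespace character; then the literal 'f2h', then exactly 3 of a digit (captured).
Matches: at [5:46] → 'sslk154 3druf2h1273gnsssslk19927rjjf2h805'.
Each match is replaced by '#'.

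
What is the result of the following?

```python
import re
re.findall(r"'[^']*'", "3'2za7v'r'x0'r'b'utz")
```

["'2za7v'", "'x0'", "'b'"]

No capturing groups, so `findall` returns the 3 full match strings.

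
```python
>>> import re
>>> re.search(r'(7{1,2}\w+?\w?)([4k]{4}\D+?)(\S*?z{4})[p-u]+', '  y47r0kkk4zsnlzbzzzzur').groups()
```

The match spans [4:23] → '7r0kkk4zsnlzbzzzzur'.
Captured: group 1 = '7r0', group 2 = 'kkk4z', group 3 = 'snlzbzzzz'.

('7r0', 'kkk4z', 'snlzbzzzz')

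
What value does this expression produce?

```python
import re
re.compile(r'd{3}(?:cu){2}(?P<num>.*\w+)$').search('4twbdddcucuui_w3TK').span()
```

The match spans [4:18] → 'dddcucuui_w3TK'.

(4, 18)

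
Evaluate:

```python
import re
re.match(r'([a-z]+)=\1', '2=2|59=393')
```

None

The backreference `\1` re-matches whatever the first group consumed, character for character.
`match` is anchored at position 0; if the pattern doesn't fit there, it returns None.
Here the pattern fails at index 0, so the call returns None.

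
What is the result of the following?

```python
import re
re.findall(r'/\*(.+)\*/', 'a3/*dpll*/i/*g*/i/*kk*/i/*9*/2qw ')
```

Because there's exactly one group, `findall` drops the full match and keeps group 1 from the one hit.

['dpll*/i/*g*/i/*kk*/i/*9']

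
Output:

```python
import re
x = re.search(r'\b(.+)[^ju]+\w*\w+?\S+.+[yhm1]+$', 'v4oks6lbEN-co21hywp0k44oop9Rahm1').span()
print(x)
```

This matches a word boundary (`\b`, zero-width); then one or more of any character (captured); then one or more of any character except [ju]; then zero or more of a word character, then one or more of a word character (lazy); then one or more of a non-whitespace character; then one or more of any character, then one or more of one of [yhm1]; then anchored at the end.
`re.search` scans for the first position where the pattern succeeds.
The match spans [0:32] → 'v4oks6lbEN-co21hywp0k44oop9Rahm1'.
Captured: group 1 = 'v4oks6lbEN-co21hywp0k44oop9'.

(0, 32)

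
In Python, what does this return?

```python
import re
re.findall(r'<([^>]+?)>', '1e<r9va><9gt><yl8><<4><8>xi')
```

['r9va', '9gt', 'yl8', '<4', '8']

Scanning left to right: at [2:8] match '<r9va>', group 1 = 'r9va'; at [8:13] match '<9gt>', group 1 = '9gt'; at [13:18] match '<yl8>', group 1 = 'yl8'; at [18:22] match '<<4>', group 1 = '<4'; at [22:25] match '<8>', group 1 = '8'.
One capturing group, so `findall` returns just the captured substring from each match — 5 in all.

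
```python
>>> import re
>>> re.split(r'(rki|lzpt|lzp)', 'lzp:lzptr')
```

Branches in `(...|...)` are attempted left-to-right; the first branch that allows the whole pattern to succeed is taken.
Matches to split on: at [0:3] → 'lzp'; at [4:8] → 'lzpt'.
Because the pattern has a capturing group, `split` also inserts each captured text between the pieces.

['', 'lzp', ':', 'lzpt', 'r']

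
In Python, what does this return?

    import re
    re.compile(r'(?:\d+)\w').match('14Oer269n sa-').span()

`re.match` won't scan ahead — the pattern has to work from the very first character.
The match spans [0:3] → '14O'.

(0, 3)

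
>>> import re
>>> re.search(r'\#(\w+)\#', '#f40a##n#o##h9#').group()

'#f40a#'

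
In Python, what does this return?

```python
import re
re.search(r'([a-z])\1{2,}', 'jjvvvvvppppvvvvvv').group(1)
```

'v'

`\1` has to match the exact text group 1 already captured.
`search` walks the string left to right and returns the first match it finds.
The match spans [2:7] → 'vvvvv'.
Captured: group 1 = 'v'.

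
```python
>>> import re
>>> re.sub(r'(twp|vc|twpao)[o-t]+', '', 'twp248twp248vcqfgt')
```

Every occurrence is swapped for ''.

'twp248twp248fgt'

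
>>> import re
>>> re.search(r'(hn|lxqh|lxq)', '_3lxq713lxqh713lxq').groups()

('lxq',)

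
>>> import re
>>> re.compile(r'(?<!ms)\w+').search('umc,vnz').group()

The negative lookaround is zero-width — it rules out positions where the adjacent text would match, without consuming anything.
`search` walks the string left to right and returns the first match it finds.
The match spans [0:3] → 'umc'.

'umc'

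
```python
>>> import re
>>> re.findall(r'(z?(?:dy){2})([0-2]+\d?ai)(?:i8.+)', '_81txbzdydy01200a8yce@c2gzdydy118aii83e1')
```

[('zdydy', '118ai')]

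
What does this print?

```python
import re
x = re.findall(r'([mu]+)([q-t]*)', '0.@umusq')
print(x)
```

This matches one or more of one of [mu] (captured); then zero or more of a character in [q-t] (captured).
`findall` packs the 2 group values into a tuple for every match.

[('umu', 'sq')]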